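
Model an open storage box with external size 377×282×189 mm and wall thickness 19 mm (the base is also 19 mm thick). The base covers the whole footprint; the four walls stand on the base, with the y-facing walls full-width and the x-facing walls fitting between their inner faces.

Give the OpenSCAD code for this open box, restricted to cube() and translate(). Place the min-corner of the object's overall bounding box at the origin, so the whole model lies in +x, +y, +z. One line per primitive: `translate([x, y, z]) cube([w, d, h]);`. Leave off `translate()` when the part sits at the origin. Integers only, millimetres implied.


cube([377, 282, 19]);
translate([0, 0, 19]) cube([377, 19, 170]);
translate([0, 263, 19]) cube([377, 19, 170]);
translate([0, 19, 19]) cube([19, 244, 170]);
translate([358, 19, 19]) cube([19, 244, 170]);


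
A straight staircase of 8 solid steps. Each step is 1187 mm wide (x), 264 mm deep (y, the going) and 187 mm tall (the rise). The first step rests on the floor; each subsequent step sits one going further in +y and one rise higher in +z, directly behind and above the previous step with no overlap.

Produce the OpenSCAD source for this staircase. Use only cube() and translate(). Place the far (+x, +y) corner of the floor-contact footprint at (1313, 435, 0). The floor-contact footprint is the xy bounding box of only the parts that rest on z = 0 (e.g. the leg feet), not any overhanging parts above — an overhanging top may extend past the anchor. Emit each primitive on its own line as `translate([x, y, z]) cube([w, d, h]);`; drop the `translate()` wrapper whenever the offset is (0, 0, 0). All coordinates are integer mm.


translate([126, 171, 0]) cube([1187, 264, 187]);
translate([126, 435, 187]) cube([1187, 264, 187]);
translate([126, 699, 374]) cube([1187, 264, 187]);
translate([126, 963, 561]) cube([1187, 264, 187]);
translate([126, 1227, 748]) cube([1187, 264, 187]);
translate([126, 1491, 935]) cube([1187, 264, 187]);
translate([126, 1755, 1122]) cube([1187, 264, 187]);
translate([126, 2019, 1309]) cube([1187, 264, 187]);


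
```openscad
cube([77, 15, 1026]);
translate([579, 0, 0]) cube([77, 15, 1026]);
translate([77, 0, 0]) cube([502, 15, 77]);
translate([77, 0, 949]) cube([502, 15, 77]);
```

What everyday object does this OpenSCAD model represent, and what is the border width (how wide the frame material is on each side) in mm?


A picture frame. The border width is 77 mm.

Four thin pieces enclosing a rectangular opening — a picture frame. The two full-height stiles are 1026 mm tall; the top rail sits at z = 949 and is 77 mm tall, so the border above the opening is 1026 − 949 = 77 mm, matching the stile x-width.


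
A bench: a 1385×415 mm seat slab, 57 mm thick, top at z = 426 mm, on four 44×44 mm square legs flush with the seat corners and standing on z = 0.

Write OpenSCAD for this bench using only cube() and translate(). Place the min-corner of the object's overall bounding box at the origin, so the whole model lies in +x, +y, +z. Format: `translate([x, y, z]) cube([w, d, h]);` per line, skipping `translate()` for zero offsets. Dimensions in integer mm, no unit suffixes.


translate([0, 0, 369]) cube([1385, 415, 57]);
cube([44, 44, 369]);
translate([0, 371, 0]) cube([44, 44, 369]);
translate([1341, 0, 0]) cube([44, 44, 369]);
translate([1341, 371, 0]) cube([44, 44, 369]);


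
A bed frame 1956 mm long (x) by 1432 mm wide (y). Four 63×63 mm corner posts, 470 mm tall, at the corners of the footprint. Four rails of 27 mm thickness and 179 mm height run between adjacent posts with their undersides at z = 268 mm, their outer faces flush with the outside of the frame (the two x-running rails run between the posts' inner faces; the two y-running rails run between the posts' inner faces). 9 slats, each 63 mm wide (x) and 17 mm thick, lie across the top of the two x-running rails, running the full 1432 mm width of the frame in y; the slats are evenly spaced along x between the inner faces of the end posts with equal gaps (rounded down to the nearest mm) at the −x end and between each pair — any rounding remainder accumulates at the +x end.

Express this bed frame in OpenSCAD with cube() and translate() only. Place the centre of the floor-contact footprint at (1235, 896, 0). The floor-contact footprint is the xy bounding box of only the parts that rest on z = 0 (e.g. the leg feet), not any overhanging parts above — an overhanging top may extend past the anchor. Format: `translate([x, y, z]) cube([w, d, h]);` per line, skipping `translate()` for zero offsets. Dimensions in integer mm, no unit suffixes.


// slat z = rail_z + rail_h = 268 + 179 = 447
// slat gap = ⌊(1830 − 9·63) / 10⌋ = 126
translate([257, 180, 0]) cube([63, 63, 470]);
translate([257, 1549, 0]) cube([63, 63, 470]);
translate([2150, 180, 0]) cube([63, 63, 470]);
translate([2150, 1549, 0]) cube([63, 63, 470]);
translate([320, 180, 268]) cube([1830, 27, 179]);
translate([320, 1585, 268]) cube([1830, 27, 179]);
translate([257, 243, 268]) cube([27, 1306, 179]);
translate([2186, 243, 268]) cube([27, 1306, 179]);
translate([446, 180, 447]) cube([63, 1432, 17]);
translate([635, 180, 447]) cube([63, 1432, 17]);
translate([824, 180, 447]) cube([63, 1432, 17]);
translate([1013, 180, 447]) cube([63, 1432, 17]);
translate([1202, 180, 447]) cube([63, 1432, 17]);
translate([1391, 180, 447]) cube([63, 1432, 17]);
translate([1580, 180, 447]) cube([63, 1432, 17]);
translate([1769, 180, 447]) cube([63, 1432, 17]);
translate([1958, 180, 447]) cube([63, 1432, 17]);


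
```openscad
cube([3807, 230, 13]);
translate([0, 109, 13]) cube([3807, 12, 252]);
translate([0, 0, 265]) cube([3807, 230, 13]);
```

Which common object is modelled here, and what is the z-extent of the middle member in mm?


An I-beam. The web height is 252 mm.

Two wide flanges with a thin centred web — an I-beam. Overall 278 mm minus two 13 mm flanges gives a web of 278 − 2·13 = 252 mm.


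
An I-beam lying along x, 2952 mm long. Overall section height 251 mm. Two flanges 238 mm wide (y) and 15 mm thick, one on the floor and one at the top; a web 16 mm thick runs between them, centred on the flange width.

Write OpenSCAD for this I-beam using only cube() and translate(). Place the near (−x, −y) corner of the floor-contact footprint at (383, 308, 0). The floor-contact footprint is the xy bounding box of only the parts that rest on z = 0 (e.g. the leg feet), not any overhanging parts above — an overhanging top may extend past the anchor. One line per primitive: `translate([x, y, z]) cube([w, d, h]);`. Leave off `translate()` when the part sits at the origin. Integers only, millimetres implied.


translate([383, 308, 0]) cube([2952, 238, 15]);
translate([383, 419, 15]) cube([2952, 16, 221]);
translate([383, 308, 236]) cube([2952, 238, 15]);


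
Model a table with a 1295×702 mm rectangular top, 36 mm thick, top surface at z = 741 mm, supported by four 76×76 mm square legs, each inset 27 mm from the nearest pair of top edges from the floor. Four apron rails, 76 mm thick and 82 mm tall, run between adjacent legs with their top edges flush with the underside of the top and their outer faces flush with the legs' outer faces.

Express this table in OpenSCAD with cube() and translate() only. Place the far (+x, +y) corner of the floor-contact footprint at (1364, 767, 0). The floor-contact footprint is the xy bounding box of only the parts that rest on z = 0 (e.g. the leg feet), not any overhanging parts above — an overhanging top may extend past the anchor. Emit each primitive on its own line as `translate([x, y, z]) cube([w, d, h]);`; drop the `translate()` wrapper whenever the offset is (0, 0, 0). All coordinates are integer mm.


// leg_h = 741 - 36 = 705
// apron z = 705 - 82 = 623
translate([96, 92, 705]) cube([1295, 702, 36]);
translate([123, 119, 0]) cube([76, 76, 705]);
translate([1288, 119, 0]) cube([76, 76, 705]);
translate([123, 691, 0]) cube([76, 76, 705]);
translate([1288, 691, 0]) cube([76, 76, 705]);
translate([199, 119, 623]) cube([1089, 76, 82]);
translate([199, 691, 623]) cube([1089, 76, 82]);
translate([123, 195, 623]) cube([76, 496, 82]);
translate([1288, 195, 623]) cube([76, 496, 82]);


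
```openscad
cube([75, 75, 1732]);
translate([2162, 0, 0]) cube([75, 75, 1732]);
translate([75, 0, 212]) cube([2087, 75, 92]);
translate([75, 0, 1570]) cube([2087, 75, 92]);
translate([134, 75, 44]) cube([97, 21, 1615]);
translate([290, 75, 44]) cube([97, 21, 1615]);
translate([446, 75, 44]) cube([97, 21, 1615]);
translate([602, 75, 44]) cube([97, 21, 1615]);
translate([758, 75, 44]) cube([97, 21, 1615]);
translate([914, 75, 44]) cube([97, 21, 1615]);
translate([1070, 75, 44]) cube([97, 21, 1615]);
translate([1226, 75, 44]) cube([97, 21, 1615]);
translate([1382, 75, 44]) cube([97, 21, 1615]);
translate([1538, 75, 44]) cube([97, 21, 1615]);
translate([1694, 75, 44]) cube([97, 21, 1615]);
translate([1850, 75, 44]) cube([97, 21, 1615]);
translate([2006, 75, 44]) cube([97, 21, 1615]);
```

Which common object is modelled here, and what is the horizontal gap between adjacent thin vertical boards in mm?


A fence section. The picket gap is 59 mm.

Two posts, two rails, 13 pickets — a fence section. Span 2087 mm holds 13 pickets of 97 mm with 14 equal gaps: ⌊(2087 − 13·97) / 14⌋ = 59 mm.


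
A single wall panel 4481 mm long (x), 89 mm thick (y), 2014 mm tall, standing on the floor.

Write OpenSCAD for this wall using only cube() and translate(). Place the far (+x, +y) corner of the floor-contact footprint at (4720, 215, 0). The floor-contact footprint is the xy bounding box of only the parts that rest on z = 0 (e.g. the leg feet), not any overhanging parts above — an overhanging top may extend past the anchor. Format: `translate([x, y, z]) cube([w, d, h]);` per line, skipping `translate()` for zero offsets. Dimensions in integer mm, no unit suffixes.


translate([239, 126, 0]) cube([4481, 89, 2014]);


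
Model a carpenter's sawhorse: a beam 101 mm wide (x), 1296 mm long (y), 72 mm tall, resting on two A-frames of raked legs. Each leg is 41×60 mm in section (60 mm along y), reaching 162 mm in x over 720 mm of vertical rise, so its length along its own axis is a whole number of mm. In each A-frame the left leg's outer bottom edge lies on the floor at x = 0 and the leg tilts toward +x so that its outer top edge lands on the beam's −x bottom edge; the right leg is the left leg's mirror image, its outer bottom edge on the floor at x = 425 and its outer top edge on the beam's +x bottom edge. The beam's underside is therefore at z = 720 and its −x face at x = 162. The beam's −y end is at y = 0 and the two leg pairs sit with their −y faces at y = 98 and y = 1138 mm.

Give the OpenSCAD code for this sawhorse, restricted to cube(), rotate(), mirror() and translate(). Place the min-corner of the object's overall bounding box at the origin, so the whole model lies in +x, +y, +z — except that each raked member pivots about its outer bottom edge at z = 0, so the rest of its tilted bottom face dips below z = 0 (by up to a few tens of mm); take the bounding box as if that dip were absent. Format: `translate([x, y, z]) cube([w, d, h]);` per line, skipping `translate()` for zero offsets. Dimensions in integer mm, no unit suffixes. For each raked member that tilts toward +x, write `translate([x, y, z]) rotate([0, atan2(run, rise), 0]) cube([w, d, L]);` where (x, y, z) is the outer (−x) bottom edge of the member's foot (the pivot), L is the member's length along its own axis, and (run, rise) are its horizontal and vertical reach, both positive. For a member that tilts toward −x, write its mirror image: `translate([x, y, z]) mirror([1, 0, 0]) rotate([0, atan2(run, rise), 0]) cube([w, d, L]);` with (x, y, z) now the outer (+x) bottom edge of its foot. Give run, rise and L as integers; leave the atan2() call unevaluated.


translate([162, 0, 720]) cube([101, 1296, 72]);
translate([0, 98, 0]) rotate([0, atan2(162, 720), 0]) cube([41, 60, 738]);
translate([425, 98, 0]) mirror([1, 0, 0]) rotate([0, atan2(162, 720), 0]) cube([41, 60, 738]);
translate([0, 1138, 0]) rotate([0, atan2(162, 720), 0]) cube([41, 60, 738]);
translate([425, 1138, 0]) mirror([1, 0, 0]) rotate([0, atan2(162, 720), 0]) cube([41, 60, 738]);


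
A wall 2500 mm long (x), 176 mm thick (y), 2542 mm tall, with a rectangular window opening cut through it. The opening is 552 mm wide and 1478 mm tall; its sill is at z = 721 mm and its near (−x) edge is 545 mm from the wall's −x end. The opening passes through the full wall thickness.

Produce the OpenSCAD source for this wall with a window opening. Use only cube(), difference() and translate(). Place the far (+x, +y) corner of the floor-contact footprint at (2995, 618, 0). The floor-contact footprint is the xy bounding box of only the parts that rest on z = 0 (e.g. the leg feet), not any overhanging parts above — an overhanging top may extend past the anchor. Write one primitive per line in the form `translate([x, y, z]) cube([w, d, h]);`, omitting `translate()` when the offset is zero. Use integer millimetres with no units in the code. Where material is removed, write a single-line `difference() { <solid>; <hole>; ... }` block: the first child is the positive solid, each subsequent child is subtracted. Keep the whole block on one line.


difference() { translate([495, 442, 0]) cube([2500, 176, 2542]); translate([1040, 442, 721]) cube([552, 176, 1478]); }


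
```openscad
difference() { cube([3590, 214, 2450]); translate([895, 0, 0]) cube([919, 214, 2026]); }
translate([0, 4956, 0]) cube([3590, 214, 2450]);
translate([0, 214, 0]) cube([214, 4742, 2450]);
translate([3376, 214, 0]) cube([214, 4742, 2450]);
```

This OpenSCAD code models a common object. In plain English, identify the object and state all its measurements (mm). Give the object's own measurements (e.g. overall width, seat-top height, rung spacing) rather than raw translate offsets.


A single room: four walls, each 2450 mm tall and 214 mm thick, enclosing an outside footprint 3590×5170 mm (x × y), no floor or roof. The front and back walls (−y and +y sides) run the full x-width; the side walls fit between their inner faces. A door opening 919 mm wide and 2026 mm tall is cut through the front wall from the floor up, its −x edge 895 mm from the wall's −x end.


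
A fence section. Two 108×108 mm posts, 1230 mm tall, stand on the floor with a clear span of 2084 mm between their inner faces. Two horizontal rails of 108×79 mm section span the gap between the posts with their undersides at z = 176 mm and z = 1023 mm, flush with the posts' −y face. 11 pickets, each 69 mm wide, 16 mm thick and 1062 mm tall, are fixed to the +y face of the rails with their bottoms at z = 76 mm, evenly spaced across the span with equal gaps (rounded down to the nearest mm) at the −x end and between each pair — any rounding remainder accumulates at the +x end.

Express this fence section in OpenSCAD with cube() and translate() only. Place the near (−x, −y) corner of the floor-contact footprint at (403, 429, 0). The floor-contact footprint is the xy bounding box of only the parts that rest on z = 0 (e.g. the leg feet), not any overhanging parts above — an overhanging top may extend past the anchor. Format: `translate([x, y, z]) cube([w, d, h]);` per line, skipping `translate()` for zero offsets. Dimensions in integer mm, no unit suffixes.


translate([403, 429, 0]) cube([108, 108, 1230]);
translate([2595, 429, 0]) cube([108, 108, 1230]);
translate([511, 429, 176]) cube([2084, 108, 79]);
translate([511, 429, 1023]) cube([2084, 108, 79]);
translate([621, 537, 76]) cube([69, 16, 1062]);
translate([800, 537, 76]) cube([69, 16, 1062]);
translate([979, 537, 76]) cube([69, 16, 1062]);
translate([1158, 537, 76]) cube([69, 16, 1062]);
translate([1337, 537, 76]) cube([69, 16, 1062]);
translate([1516, 537, 76]) cube([69, 16, 1062]);
translate([1695, 537, 76]) cube([69, 16, 1062]);
translate([1874, 537, 76]) cube([69, 16, 1062]);
translate([2053, 537, 76]) cube([69, 16, 1062]);
translate([2232, 537, 76]) cube([69, 16, 1062]);
translate([2411, 537, 76]) cube([69, 16, 1062]);


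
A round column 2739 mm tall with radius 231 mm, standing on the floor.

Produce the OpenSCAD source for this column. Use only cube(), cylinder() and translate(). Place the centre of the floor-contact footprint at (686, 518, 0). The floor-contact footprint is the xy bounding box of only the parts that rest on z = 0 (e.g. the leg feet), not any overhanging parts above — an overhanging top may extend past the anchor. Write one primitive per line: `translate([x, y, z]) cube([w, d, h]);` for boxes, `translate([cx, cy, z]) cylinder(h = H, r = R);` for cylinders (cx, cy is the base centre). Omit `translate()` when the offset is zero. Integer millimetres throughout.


translate([686, 518, 0]) cylinder(h = 2739, r = 231);


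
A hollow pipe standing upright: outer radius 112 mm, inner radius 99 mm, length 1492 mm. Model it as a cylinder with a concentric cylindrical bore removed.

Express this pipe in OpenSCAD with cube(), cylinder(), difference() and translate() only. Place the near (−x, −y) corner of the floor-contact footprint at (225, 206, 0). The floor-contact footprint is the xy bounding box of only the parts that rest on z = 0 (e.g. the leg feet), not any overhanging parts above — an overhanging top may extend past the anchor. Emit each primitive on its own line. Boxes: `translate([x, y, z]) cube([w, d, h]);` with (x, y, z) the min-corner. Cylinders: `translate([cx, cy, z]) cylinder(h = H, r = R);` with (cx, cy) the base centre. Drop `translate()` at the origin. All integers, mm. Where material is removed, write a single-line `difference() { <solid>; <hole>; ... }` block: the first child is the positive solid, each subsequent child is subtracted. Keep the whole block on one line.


difference() { translate([337, 318, 0]) cylinder(h = 1492, r = 112); translate([337, 318, 0]) cylinder(h = 1492, r = 99); }


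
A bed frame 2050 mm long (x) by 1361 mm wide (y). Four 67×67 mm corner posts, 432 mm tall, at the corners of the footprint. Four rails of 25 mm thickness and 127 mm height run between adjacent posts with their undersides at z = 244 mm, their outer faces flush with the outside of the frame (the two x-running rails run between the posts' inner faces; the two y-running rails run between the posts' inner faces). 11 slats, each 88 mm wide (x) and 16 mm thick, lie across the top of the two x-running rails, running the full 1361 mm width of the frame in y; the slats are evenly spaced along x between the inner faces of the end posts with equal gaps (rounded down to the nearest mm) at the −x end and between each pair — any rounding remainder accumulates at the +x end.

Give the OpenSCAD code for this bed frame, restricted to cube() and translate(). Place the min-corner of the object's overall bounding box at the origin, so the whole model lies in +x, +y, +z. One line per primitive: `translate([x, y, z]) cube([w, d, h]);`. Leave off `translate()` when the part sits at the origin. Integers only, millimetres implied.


cube([67, 67, 432]);
translate([0, 1294, 0]) cube([67, 67, 432]);
translate([1983, 0, 0]) cube([67, 67, 432]);
translate([1983, 1294, 0]) cube([67, 67, 432]);
translate([67, 0, 244]) cube([1916, 25, 127]);
translate([67, 1336, 244]) cube([1916, 25, 127]);
translate([0, 67, 244]) cube([25, 1227, 127]);
translate([2025, 67, 244]) cube([25, 1227, 127]);
translate([146, 0, 371]) cube([88, 1361, 16]);
translate([313, 0, 371]) cube([88, 1361, 16]);
translate([480, 0, 371]) cube([88, 1361, 16]);
translate([647, 0, 371]) cube([88, 1361, 16]);
translate([814, 0, 371]) cube([88, 1361, 16]);
translate([981, 0, 371]) cube([88, 1361, 16]);
translate([1148, 0, 371]) cube([88, 1361, 16]);
translate([1315, 0, 371]) cube([88, 1361, 16]);
translate([1482, 0, 371]) cube([88, 1361, 16]);
translate([1649, 0, 371]) cube([88, 1361, 16]);
translate([1816, 0, 371]) cube([88, 1361, 16]);


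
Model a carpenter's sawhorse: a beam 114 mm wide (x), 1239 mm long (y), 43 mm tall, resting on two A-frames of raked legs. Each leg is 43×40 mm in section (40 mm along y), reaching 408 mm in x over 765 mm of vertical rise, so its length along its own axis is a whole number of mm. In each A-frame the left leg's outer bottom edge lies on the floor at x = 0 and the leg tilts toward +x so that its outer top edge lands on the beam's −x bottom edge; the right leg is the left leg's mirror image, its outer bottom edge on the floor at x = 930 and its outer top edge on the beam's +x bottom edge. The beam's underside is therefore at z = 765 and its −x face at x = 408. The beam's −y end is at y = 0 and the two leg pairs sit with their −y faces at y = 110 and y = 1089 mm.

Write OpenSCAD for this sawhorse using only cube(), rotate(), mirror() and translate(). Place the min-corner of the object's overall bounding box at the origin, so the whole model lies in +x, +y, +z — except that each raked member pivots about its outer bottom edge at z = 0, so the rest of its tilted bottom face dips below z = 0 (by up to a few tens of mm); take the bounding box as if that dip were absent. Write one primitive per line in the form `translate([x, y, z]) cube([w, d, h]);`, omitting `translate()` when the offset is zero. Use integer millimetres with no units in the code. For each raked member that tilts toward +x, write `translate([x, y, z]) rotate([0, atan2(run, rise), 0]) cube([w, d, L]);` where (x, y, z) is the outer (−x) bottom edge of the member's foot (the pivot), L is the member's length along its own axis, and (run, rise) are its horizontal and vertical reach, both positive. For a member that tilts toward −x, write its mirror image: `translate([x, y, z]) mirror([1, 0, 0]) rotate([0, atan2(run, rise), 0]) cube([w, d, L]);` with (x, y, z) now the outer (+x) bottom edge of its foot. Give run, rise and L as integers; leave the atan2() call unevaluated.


// leg length = √(408² + 765²) = 867
// right-leg outer foot x = 2·408 + 114 = 930
// beam min-corner = (408, 0, 765)
translate([408, 0, 765]) cube([114, 1239, 43]);
translate([0, 110, 0]) rotate([0, atan2(408, 765), 0]) cube([43, 40, 867]);
translate([930, 110, 0]) mirror([1, 0, 0]) rotate([0, atan2(408, 765), 0]) cube([43, 40, 867]);
translate([0, 1089, 0]) rotate([0, atan2(408, 765), 0]) cube([43, 40, 867]);
translate([930, 1089, 0]) mirror([1, 0, 0]) rotate([0, atan2(408, 765), 0]) cube([43, 40, 867]);


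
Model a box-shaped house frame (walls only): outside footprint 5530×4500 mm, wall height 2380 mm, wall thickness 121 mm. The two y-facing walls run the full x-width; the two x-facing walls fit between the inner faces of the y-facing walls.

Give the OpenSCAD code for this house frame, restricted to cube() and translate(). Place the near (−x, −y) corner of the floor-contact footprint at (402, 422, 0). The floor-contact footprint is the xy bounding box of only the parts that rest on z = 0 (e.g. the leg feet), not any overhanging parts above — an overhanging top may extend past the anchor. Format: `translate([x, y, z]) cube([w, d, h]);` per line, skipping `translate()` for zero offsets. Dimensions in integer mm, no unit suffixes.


translate([402, 422, 0]) cube([5530, 121, 2380]);
translate([402, 4801, 0]) cube([5530, 121, 2380]);
translate([402, 543, 0]) cube([121, 4258, 2380]);
translate([5811, 543, 0]) cube([121, 4258, 2380]);


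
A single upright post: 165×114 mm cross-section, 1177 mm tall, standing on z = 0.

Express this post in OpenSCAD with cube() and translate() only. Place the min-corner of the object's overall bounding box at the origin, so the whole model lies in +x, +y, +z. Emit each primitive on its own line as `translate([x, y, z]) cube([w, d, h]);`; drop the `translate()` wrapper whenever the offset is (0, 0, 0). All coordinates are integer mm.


cube([165, 114, 1177]);


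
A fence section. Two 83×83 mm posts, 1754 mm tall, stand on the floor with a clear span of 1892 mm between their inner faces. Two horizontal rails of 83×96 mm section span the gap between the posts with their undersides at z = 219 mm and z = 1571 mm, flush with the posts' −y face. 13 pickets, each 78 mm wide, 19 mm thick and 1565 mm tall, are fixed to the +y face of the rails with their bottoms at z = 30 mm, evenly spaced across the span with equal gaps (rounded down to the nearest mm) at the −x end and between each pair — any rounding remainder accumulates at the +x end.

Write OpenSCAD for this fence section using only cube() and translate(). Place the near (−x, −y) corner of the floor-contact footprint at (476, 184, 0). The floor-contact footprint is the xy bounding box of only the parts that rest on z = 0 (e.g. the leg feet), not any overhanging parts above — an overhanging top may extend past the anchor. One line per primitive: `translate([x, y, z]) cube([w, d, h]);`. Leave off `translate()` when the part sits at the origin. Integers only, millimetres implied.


translate([476, 184, 0]) cube([83, 83, 1754]);
translate([2451, 184, 0]) cube([83, 83, 1754]);
translate([559, 184, 219]) cube([1892, 83, 96]);
translate([559, 184, 1571]) cube([1892, 83, 96]);
translate([621, 267, 30]) cube([78, 19, 1565]);
translate([761, 267, 30]) cube([78, 19, 1565]);
translate([901, 267, 30]) cube([78, 19, 1565]);
translate([1041, 267, 30]) cube([78, 19, 1565]);
translate([1181, 267, 30]) cube([78, 19, 1565]);
translate([1321, 267, 30]) cube([78, 19, 1565]);
translate([1461, 267, 30]) cube([78, 19, 1565]);
translate([1601, 267, 30]) cube([78, 19, 1565]);
translate([1741, 267, 30]) cube([78, 19, 1565]);
translate([1881, 267, 30]) cube([78, 19, 1565]);
translate([2021, 267, 30]) cube([78, 19, 1565]);
translate([2161, 267, 30]) cube([78, 19, 1565]);
translate([2301, 267, 30]) cube([78, 19, 1565]);


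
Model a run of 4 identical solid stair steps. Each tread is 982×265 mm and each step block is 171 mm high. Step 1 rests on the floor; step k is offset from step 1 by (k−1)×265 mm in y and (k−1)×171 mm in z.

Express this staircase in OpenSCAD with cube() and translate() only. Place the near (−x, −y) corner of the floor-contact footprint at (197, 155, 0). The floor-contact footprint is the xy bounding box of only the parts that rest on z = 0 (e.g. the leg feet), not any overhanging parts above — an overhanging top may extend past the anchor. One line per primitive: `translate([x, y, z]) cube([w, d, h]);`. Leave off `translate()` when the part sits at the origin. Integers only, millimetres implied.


translate([197, 155, 0]) cube([982, 265, 171]);
translate([197, 420, 171]) cube([982, 265, 171]);
translate([197, 685, 342]) cube([982, 265, 171]);
translate([197, 950, 513]) cube([982, 265, 171]);


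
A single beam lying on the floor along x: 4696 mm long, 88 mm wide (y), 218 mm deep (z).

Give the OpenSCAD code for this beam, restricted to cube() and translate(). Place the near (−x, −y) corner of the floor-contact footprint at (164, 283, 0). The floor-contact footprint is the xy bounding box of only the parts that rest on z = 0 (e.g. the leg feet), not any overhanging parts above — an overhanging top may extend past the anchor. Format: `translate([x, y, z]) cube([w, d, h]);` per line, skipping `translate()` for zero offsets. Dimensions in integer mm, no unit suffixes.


translate([164, 283, 0]) cube([4696, 88, 218]);


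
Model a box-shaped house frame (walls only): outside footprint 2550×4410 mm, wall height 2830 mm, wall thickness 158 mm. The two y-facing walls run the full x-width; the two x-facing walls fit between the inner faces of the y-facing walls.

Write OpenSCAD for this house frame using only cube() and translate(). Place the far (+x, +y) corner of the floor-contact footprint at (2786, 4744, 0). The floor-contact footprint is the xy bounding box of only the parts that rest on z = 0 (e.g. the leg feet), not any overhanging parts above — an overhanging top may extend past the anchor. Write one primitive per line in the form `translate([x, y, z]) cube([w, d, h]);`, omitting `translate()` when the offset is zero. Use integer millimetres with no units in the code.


translate([236, 334, 0]) cube([2550, 158, 2830]);
translate([236, 4586, 0]) cube([2550, 158, 2830]);
translate([236, 492, 0]) cube([158, 4094, 2830]);
translate([2628, 492, 0]) cube([158, 4094, 2830]);


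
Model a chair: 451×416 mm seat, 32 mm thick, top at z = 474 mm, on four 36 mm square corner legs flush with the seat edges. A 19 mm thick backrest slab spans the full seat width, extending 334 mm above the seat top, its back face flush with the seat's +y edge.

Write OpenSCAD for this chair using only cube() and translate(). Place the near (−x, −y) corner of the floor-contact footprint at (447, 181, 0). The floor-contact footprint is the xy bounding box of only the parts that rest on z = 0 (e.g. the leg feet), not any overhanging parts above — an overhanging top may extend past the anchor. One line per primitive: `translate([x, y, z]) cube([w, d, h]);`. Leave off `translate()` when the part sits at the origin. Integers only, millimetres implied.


// leg_h = 474 - 32 = 442
translate([447, 181, 442]) cube([451, 416, 32]);
translate([447, 181, 0]) cube([36, 36, 442]);
translate([862, 181, 0]) cube([36, 36, 442]);
translate([447, 561, 0]) cube([36, 36, 442]);
translate([862, 561, 0]) cube([36, 36, 442]);
translate([447, 578, 474]) cube([451, 19, 334]);


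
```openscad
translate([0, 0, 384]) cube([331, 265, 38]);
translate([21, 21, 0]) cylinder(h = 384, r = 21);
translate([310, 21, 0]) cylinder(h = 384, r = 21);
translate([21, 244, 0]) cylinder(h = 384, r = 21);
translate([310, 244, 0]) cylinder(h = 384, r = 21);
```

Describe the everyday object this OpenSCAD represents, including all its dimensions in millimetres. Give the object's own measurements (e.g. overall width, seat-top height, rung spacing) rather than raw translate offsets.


A four-legged stool. The seat is a 331×265×38 mm slab whose top surface is at z = 422 mm; four round legs, each 42 mm in diameter, run from the floor (z = 0) to the underside of the seat, each leg's axis is inset half a diameter from the nearest pair of seat edges (so the leg's bounding box is flush with the corner).


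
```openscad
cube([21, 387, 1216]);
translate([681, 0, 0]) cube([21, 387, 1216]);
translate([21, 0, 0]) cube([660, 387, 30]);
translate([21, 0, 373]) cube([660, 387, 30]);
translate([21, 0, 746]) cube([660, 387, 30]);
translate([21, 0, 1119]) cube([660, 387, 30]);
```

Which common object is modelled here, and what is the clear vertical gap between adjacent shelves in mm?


A bookshelf. The clear shelf gap is 343 mm.

Two tall side panels with 4 horizontal boards between them — a bookshelf. The first two shelf undersides are at z = 0 and z = 373; with shelf thickness 30, the clear gap is 373 − 0 − 30 = 343 mm.


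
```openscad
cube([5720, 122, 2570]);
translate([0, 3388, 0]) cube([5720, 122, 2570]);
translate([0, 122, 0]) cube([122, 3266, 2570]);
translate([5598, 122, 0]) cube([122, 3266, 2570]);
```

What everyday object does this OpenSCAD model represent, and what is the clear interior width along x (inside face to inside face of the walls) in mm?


A house (or room) frame. The interior width is 5476 mm.

Four 2570 mm walls enclosing a rectangle with no floor or roof — a room or house frame. Outside width is 5720 mm and wall thickness is 122 mm, so the interior width is 5720 − 2 × 122 = 5476 mm.


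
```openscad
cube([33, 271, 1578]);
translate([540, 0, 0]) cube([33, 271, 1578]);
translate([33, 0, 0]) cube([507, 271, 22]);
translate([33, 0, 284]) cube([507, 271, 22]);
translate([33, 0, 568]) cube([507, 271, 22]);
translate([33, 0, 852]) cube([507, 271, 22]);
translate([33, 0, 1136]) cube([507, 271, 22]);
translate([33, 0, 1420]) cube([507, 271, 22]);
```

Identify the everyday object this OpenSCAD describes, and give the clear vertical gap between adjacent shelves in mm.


A bookshelf. The clear shelf gap is 262 mm.

Two tall side panels with 6 horizontal boards between them — a bookshelf. The first two shelf undersides are at z = 0 and z = 284; with shelf thickness 22, the clear gap is 284 − 0 − 22 = 262 mm.


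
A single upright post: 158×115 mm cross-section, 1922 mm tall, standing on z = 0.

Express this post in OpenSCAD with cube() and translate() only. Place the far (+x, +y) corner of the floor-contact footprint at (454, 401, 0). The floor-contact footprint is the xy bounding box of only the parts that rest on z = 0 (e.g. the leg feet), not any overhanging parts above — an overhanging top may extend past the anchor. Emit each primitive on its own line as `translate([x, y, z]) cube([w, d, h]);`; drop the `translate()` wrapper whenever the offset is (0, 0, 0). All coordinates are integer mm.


translate([296, 286, 0]) cube([158, 115, 1922]);


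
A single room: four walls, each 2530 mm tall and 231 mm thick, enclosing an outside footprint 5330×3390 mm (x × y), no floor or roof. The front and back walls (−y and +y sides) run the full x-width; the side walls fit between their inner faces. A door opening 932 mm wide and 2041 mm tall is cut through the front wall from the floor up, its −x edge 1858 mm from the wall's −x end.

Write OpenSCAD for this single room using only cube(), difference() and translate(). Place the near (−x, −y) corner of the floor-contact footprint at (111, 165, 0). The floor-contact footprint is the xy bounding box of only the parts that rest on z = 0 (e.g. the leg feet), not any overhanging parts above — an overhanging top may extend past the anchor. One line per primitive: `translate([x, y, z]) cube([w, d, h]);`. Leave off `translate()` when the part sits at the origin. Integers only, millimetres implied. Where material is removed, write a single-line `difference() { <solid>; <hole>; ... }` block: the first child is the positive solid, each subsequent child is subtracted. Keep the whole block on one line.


difference() { translate([111, 165, 0]) cube([5330, 231, 2530]); translate([1969, 165, 0]) cube([932, 231, 2041]); }
translate([111, 3324, 0]) cube([5330, 231, 2530]);
translate([111, 396, 0]) cube([231, 2928, 2530]);
translate([5210, 396, 0]) cube([231, 2928, 2530]);


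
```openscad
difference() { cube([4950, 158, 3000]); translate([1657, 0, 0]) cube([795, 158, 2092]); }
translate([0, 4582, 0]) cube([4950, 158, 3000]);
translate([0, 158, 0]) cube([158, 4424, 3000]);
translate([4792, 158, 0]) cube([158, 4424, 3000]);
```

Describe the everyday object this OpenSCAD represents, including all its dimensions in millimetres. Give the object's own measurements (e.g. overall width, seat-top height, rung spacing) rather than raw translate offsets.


A single room: four walls, each 3000 mm tall and 158 mm thick, enclosing an outside footprint 4950×4740 mm (x × y), no floor or roof. The front and back walls (−y and +y sides) run the full x-width; the side walls fit between their inner faces. A door opening 795 mm wide and 2092 mm tall is cut through the front wall from the floor up, its −x edge 1657 mm from the wall's −x end.


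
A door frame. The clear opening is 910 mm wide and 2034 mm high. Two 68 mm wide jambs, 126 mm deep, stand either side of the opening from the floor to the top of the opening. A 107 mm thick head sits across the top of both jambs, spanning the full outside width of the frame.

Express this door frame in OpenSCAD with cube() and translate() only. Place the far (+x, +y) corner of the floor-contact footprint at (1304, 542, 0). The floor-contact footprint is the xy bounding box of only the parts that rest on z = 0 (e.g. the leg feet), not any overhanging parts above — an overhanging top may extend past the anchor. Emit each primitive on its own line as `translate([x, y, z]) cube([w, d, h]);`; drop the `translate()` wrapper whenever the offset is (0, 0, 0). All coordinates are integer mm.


translate([258, 416, 0]) cube([68, 126, 2034]);
translate([1236, 416, 0]) cube([68, 126, 2034]);
translate([258, 416, 2034]) cube([1046, 126, 107]);


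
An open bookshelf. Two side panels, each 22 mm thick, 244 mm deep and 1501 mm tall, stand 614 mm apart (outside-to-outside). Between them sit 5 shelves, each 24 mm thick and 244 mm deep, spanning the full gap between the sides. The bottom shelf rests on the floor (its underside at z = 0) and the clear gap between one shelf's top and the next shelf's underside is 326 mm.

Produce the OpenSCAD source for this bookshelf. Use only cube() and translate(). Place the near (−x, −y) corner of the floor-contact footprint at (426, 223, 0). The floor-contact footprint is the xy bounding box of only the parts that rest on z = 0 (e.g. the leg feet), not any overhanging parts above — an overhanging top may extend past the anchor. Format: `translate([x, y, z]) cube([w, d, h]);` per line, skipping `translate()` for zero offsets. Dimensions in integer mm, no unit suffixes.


translate([426, 223, 0]) cube([22, 244, 1501]);
translate([1018, 223, 0]) cube([22, 244, 1501]);
translate([448, 223, 0]) cube([570, 244, 24]);
translate([448, 223, 350]) cube([570, 244, 24]);
translate([448, 223, 700]) cube([570, 244, 24]);
translate([448, 223, 1050]) cube([570, 244, 24]);
translate([448, 223, 1400]) cube([570, 244, 24]);


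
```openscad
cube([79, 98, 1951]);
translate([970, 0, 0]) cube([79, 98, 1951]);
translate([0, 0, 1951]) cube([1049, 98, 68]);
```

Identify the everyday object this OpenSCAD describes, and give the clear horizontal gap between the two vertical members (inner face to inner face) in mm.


A door frame. The clear opening width is 891 mm.

Two 1951 mm tall posts with a header on top — a door frame. The left jamb is 79 mm wide at x = 0; the right jamb starts at x = 970. The clear opening is 970 − 79 = 891 mm.


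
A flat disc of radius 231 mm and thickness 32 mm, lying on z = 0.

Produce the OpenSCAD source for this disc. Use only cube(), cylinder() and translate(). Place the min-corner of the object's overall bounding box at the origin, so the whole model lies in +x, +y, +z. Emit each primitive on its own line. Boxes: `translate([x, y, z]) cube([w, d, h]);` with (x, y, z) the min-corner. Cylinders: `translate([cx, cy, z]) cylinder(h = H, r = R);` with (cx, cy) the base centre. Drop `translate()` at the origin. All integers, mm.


translate([231, 231, 0]) cylinder(h = 32, r = 231);


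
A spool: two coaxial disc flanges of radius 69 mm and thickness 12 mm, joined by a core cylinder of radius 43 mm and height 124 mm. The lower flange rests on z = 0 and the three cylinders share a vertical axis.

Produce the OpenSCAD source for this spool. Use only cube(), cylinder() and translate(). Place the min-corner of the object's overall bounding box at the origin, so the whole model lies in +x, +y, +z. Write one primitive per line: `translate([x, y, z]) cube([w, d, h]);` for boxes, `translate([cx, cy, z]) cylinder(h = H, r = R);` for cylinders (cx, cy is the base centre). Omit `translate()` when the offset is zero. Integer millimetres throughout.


translate([69, 69, 0]) cylinder(h = 12, r = 69);
translate([69, 69, 12]) cylinder(h = 124, r = 43);
translate([69, 69, 136]) cylinder(h = 12, r = 69);


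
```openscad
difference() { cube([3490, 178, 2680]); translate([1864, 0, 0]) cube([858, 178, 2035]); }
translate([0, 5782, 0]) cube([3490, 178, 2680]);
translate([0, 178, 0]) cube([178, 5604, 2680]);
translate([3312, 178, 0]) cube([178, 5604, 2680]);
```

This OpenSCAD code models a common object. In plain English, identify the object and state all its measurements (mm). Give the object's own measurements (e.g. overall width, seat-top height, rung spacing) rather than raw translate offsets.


A single room: four walls, each 2680 mm tall and 178 mm thick, enclosing an outside footprint 3490×5960 mm (x × y), no floor or roof. The front and back walls (−y and +y sides) run the full x-width; the side walls fit between their inner faces. A door opening 858 mm wide and 2035 mm tall is cut through the front wall from the floor up, its −x edge 1864 mm from the wall's −x end.


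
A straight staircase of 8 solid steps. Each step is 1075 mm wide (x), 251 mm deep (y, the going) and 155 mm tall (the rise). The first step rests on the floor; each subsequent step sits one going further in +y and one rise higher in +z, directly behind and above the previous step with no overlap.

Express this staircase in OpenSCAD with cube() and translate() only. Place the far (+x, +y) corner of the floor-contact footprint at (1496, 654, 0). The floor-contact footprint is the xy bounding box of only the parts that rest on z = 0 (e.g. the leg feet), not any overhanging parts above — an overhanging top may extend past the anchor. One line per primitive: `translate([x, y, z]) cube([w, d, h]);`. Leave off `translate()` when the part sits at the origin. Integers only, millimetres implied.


translate([421, 403, 0]) cube([1075, 251, 155]);
translate([421, 654, 155]) cube([1075, 251, 155]);
translate([421, 905, 310]) cube([1075, 251, 155]);
translate([421, 1156, 465]) cube([1075, 251, 155]);
translate([421, 1407, 620]) cube([1075, 251, 155]);
translate([421, 1658, 775]) cube([1075, 251, 155]);
translate([421, 1909, 930]) cube([1075, 251, 155]);
translate([421, 2160, 1085]) cube([1075, 251, 155]);
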